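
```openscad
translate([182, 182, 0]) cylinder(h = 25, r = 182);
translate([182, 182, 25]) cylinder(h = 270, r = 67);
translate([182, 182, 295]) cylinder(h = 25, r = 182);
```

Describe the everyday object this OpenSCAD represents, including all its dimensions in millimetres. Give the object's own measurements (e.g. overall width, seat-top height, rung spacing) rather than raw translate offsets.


A spool: two coaxial disc flanges of radius 182 mm and thickness 25 mm, joined by a core cylinder of radius 67 mm and height 270 mm. The lower flange rests on z = 0 and the three cylinders share a vertical axis.


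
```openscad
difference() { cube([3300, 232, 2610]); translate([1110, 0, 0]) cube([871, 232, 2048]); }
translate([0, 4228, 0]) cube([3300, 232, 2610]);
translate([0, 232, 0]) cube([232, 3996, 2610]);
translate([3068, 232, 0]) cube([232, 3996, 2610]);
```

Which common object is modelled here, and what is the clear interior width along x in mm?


A single room. The interior width is 2836 mm.

Four walls enclosing a rectangle with a door in the front wall — a room. Outside width 3300 minus two 232 mm walls gives 2836 mm.


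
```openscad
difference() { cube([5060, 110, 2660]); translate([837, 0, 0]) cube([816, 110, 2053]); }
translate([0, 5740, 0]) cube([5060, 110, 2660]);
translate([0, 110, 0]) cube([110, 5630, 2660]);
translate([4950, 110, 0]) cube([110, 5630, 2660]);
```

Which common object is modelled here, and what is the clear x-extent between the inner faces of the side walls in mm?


A single room. The interior width is 4840 mm.

Four walls enclosing a rectangle with a door in the front wall — a room. Outside width 5060 minus two 110 mm walls gives 4840 mm.


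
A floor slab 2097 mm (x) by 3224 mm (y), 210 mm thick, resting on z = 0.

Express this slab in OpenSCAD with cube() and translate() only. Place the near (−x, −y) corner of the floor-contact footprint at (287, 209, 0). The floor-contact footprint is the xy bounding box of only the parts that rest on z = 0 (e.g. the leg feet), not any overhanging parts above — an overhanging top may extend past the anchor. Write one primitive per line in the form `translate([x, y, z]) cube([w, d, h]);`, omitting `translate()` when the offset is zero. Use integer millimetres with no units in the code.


translate([287, 209, 0]) cube([2097, 3224, 210]);


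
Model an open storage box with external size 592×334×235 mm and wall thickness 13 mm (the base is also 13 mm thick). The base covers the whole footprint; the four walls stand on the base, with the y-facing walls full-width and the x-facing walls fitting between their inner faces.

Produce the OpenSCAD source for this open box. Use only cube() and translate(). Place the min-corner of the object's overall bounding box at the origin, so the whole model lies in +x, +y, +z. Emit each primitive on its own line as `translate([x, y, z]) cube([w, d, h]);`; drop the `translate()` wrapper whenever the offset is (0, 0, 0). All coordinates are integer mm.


cube([592, 334, 13]);
translate([0, 0, 13]) cube([592, 13, 222]);
translate([0, 321, 13]) cube([592, 13, 222]);
translate([0, 13, 13]) cube([13, 308, 222]);
translate([579, 13, 13]) cube([13, 308, 222]);


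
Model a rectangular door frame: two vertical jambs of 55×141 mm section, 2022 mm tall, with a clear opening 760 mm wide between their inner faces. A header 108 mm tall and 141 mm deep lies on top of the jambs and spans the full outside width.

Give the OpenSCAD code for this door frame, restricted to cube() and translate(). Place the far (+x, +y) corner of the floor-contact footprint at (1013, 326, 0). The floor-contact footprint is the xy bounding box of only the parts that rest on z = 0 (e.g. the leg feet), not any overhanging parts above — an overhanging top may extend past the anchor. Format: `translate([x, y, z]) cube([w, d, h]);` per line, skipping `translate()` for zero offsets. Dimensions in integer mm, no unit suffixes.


translate([143, 185, 0]) cube([55, 141, 2022]);
translate([958, 185, 0]) cube([55, 141, 2022]);
translate([143, 185, 2022]) cube([870, 141, 108]);


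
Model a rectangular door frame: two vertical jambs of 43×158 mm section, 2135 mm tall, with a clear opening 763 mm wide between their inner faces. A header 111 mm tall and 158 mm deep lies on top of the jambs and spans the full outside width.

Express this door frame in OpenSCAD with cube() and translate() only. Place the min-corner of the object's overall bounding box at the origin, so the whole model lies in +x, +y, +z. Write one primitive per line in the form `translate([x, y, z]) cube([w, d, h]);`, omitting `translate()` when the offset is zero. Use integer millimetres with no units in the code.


cube([43, 158, 2135]);
translate([806, 0, 0]) cube([43, 158, 2135]);
translate([0, 0, 2135]) cube([849, 158, 111]);


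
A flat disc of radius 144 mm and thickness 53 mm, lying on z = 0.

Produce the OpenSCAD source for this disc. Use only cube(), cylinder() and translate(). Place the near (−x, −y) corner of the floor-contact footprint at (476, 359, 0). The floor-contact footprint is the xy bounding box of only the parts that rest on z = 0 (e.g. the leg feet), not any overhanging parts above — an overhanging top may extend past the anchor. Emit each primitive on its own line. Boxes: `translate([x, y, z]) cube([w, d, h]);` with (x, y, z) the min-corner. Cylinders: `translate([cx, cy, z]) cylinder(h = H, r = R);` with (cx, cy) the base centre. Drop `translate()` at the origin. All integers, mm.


translate([620, 503, 0]) cylinder(h = 53, r = 144);


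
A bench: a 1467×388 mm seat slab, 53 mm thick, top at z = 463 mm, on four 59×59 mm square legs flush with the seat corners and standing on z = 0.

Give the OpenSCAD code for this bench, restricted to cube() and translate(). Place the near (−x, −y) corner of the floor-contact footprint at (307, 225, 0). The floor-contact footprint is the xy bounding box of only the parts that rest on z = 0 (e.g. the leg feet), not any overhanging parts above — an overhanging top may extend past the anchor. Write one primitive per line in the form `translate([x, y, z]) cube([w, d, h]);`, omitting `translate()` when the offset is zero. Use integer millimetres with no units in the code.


translate([307, 225, 410]) cube([1467, 388, 53]);
translate([307, 225, 0]) cube([59, 59, 410]);
translate([307, 554, 0]) cube([59, 59, 410]);
translate([1715, 225, 0]) cube([59, 59, 410]);
translate([1715, 554, 0]) cube([59, 59, 410]);


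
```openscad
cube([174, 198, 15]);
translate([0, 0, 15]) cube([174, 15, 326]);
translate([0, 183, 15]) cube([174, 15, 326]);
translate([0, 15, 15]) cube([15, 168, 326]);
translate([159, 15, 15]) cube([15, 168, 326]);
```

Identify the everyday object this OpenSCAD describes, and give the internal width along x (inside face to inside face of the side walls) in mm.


An open box. The internal width is 144 mm.

A 174×198 base slab with four walls standing on it — an open box. The base is 174 mm wide and the walls are 15 mm thick, so the internal width is 174 − 2 × 15 = 144 mm.


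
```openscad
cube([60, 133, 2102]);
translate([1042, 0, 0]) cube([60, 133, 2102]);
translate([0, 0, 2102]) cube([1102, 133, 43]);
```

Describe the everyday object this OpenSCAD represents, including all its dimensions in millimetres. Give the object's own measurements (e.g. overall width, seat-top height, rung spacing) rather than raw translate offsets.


A door frame. The clear opening is 982 mm wide and 2102 mm high. Two 60 mm wide jambs, 133 mm deep, stand either side of the opening from the floor to the top of the opening. A 43 mm thick head sits across the top of both jambs, spanning the full outside width of the frame.


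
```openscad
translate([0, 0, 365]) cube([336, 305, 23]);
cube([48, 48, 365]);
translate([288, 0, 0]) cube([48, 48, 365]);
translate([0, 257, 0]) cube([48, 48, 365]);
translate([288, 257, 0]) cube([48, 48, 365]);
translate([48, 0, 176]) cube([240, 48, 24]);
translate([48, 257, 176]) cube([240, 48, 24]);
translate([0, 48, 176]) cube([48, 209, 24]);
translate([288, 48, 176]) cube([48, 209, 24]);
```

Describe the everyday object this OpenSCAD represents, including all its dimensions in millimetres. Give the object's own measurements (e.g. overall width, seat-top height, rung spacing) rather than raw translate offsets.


A four-legged stool. The seat is a 336×305×23 mm slab whose top surface is at z = 388 mm; four square legs, each 48×48 mm in cross-section, run from the floor (z = 0) to the underside of the seat, each flush with a corner of the seat. Four stretchers, 48 mm wide and 24 mm tall, connect adjacent legs with their undersides at z = 176 mm, each running between the inner faces of the legs it joins and aligned with the legs' outer faces on the other axis.


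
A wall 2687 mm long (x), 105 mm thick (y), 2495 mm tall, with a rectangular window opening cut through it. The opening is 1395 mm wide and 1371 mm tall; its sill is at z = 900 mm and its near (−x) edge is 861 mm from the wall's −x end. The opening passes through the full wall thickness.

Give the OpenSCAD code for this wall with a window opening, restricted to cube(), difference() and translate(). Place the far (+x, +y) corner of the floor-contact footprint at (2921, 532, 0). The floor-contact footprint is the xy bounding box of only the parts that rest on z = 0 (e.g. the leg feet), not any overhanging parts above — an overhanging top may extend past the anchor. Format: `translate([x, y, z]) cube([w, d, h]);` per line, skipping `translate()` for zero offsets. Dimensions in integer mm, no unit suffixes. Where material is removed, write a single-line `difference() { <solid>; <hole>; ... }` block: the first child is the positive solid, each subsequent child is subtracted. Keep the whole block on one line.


difference() { translate([234, 427, 0]) cube([2687, 105, 2495]); translate([1095, 427, 900]) cube([1395, 105, 1371]); }


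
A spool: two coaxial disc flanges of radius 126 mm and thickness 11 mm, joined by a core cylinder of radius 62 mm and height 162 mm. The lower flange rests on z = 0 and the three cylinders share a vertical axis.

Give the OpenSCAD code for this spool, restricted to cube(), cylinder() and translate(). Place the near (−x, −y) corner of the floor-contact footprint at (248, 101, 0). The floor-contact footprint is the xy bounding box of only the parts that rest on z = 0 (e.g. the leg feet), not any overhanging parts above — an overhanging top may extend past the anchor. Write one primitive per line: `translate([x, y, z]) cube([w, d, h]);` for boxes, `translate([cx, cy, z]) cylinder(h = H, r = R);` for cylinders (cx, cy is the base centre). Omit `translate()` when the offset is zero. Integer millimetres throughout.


translate([374, 227, 0]) cylinder(h = 11, r = 126);
translate([374, 227, 11]) cylinder(h = 162, r = 62);
translate([374, 227, 173]) cylinder(h = 11, r = 126);


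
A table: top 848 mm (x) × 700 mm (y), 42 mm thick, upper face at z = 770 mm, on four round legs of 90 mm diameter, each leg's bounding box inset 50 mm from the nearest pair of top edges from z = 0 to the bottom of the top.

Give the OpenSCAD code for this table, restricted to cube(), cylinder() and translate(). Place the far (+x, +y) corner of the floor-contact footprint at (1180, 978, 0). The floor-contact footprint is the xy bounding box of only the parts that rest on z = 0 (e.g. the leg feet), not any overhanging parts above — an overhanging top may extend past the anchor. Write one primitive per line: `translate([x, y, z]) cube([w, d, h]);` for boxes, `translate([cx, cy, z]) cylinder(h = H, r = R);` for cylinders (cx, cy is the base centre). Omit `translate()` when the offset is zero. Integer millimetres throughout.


translate([382, 328, 728]) cube([848, 700, 42]);
translate([477, 423, 0]) cylinder(h = 728, r = 45);
translate([1135, 423, 0]) cylinder(h = 728, r = 45);
translate([477, 933, 0]) cylinder(h = 728, r = 45);
translate([1135, 933, 0]) cylinder(h = 728, r = 45);


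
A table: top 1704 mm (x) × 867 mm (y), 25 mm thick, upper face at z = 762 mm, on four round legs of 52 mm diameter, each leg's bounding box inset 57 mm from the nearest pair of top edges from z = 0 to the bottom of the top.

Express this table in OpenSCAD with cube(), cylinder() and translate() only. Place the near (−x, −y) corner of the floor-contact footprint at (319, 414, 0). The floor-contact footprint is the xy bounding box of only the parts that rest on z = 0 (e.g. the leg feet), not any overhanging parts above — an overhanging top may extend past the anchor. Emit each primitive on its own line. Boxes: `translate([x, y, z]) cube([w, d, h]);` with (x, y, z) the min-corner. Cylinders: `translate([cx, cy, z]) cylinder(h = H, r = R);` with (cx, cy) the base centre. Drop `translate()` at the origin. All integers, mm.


translate([262, 357, 737]) cube([1704, 867, 25]);
translate([345, 440, 0]) cylinder(h = 737, r = 26);
translate([1883, 440, 0]) cylinder(h = 737, r = 26);
translate([345, 1141, 0]) cylinder(h = 737, r = 26);
translate([1883, 1141, 0]) cylinder(h = 737, r = 26);


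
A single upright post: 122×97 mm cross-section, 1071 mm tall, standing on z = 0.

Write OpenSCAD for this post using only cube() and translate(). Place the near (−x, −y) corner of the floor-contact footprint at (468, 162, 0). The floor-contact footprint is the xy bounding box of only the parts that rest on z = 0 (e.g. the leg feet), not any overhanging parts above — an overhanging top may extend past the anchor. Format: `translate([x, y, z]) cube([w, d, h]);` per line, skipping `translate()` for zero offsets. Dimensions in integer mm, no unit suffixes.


translate([468, 162, 0]) cube([122, 97, 1071]);


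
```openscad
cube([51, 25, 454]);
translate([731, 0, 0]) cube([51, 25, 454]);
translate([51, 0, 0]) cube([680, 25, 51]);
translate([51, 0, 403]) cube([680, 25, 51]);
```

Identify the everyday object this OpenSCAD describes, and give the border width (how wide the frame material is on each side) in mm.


A picture frame. The border width is 51 mm.

Four thin pieces enclosing a rectangular opening — a picture frame. The two full-height stiles are 454 mm tall; the top rail sits at z = 403 and is 51 mm tall, so the border above the opening is 454 − 403 = 51 mm, matching the stile x-width.


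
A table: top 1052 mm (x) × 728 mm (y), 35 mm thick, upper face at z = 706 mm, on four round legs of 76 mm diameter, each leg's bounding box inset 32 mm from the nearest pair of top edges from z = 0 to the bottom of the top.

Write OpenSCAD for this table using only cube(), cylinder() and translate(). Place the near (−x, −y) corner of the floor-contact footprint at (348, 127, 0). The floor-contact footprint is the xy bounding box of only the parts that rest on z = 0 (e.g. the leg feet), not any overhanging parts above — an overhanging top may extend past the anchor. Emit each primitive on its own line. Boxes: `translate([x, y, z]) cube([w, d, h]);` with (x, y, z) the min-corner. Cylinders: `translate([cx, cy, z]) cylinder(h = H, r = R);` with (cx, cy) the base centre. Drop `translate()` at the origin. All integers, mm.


translate([316, 95, 671]) cube([1052, 728, 35]);
translate([386, 165, 0]) cylinder(h = 671, r = 38);
translate([1298, 165, 0]) cylinder(h = 671, r = 38);
translate([386, 753, 0]) cylinder(h = 671, r = 38);
translate([1298, 753, 0]) cylinder(h = 671, r = 38);


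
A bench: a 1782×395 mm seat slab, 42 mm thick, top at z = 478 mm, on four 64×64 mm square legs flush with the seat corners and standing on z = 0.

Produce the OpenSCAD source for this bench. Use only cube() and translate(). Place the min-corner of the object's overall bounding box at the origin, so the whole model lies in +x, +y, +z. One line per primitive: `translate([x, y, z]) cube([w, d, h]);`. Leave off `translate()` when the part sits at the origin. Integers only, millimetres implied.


// leg_h = 478 − 42 = 436
translate([0, 0, 436]) cube([1782, 395, 42]);
cube([64, 64, 436]);
translate([0, 331, 0]) cube([64, 64, 436]);
translate([1718, 0, 0]) cube([64, 64, 436]);
translate([1718, 331, 0]) cube([64, 64, 436]);


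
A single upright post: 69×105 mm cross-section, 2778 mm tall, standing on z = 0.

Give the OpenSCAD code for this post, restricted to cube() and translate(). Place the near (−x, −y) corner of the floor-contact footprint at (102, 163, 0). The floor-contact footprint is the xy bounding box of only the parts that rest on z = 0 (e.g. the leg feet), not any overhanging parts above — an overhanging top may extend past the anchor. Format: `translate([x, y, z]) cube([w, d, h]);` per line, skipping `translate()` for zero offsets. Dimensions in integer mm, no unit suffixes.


translate([102, 163, 0]) cube([69, 105, 2778]);


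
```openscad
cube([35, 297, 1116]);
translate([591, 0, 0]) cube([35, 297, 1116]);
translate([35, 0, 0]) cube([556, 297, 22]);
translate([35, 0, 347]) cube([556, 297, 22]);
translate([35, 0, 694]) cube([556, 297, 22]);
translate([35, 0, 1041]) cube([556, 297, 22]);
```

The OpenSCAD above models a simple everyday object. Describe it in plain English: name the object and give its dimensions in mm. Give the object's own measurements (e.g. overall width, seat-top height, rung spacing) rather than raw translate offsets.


An open bookshelf. Two side panels, each 35 mm thick, 297 mm deep and 1116 mm tall, stand 626 mm apart (outside-to-outside). Between them sit 4 shelves, each 22 mm thick and 297 mm deep, spanning the full gap between the sides. The bottom shelf rests on the floor (its underside at z = 0) and the clear gap between one shelf's top and the next shelf's underside is 325 mm.


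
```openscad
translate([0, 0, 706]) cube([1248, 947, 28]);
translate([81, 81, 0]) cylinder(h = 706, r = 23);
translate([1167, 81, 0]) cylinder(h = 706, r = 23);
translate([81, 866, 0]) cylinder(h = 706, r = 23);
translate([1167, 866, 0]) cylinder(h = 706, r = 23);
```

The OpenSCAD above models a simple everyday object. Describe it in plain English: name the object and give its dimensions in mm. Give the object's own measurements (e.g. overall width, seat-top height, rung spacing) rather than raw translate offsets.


A rectangular dining table. The top is 1248×947×28 mm with its upper surface at z = 734 mm. It stands on four round legs of 46 mm diameter, each leg's bounding box inset 58 mm from the nearest pair of top edges, running from the floor to the underside of the top.


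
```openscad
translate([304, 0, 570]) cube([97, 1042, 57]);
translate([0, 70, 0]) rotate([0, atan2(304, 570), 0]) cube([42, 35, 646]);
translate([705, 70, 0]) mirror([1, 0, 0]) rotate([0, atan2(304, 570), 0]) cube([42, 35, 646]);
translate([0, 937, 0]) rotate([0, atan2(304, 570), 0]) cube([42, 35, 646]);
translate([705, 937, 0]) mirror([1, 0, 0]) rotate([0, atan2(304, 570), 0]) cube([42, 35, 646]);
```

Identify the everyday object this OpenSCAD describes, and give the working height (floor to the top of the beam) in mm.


A sawhorse. The overall height is 627 mm.

A beam across two mirrored pairs of raked legs — a sawhorse. The beam's underside is at z = 570 (matching the legs' vertical rise in atan2(304, 570)) and the beam is 57 mm tall, so its top is at 570 + 57 = 627 mm. The raked legs top out at the beam's underside, so that is the highest point.


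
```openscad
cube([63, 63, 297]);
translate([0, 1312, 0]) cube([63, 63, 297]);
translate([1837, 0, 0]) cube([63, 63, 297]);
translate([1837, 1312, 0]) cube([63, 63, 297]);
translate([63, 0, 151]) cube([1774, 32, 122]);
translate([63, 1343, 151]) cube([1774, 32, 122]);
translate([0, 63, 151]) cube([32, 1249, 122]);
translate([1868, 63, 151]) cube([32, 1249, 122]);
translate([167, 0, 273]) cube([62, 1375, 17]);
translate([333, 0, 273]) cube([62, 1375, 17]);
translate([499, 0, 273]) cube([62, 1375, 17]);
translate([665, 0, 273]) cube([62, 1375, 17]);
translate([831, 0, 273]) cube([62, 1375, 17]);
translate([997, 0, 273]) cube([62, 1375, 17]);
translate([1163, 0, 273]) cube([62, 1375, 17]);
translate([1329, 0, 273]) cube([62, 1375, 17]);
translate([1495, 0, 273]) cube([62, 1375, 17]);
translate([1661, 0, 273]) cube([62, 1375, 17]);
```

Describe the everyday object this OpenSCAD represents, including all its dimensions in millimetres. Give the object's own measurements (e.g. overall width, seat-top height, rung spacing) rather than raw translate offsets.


A bed frame 1900 mm long (x) by 1375 mm wide (y). Four 63×63 mm corner posts, 297 mm tall, at the corners of the footprint. Four rails of 32 mm thickness and 122 mm height run between adjacent posts with their undersides at z = 151 mm, their outer faces flush with the outside of the frame (the two x-running rails run between the posts' inner faces; the two y-running rails run between the posts' inner faces). 10 slats, each 62 mm wide (x) and 17 mm thick, lie across the top of the two x-running rails, running the full 1375 mm width of the frame in y; along x they sit between the end posts with a 104 mm gap after the −x posts and between neighbouring slats, leaving 114 mm before the +x posts.


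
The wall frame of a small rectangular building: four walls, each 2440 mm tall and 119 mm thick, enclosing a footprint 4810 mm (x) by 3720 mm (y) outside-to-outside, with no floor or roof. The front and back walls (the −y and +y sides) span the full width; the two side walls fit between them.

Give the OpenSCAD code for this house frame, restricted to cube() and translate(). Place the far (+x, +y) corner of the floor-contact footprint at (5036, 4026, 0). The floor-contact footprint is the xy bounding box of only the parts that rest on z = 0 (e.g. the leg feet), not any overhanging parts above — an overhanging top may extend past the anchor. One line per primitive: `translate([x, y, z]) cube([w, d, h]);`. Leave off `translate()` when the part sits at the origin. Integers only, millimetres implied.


translate([226, 306, 0]) cube([4810, 119, 2440]);
translate([226, 3907, 0]) cube([4810, 119, 2440]);
translate([226, 425, 0]) cube([119, 3482, 2440]);
translate([4917, 425, 0]) cube([119, 3482, 2440]);


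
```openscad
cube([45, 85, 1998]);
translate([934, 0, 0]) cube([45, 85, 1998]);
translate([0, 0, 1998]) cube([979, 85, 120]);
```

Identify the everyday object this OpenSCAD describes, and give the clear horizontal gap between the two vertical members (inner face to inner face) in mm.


A door frame. The clear opening width is 889 mm.

Two 1998 mm tall posts with a header on top — a door frame. The left jamb is 45 mm wide at x = 0; the right jamb starts at x = 934. The clear opening is 934 − 45 = 889 mm.


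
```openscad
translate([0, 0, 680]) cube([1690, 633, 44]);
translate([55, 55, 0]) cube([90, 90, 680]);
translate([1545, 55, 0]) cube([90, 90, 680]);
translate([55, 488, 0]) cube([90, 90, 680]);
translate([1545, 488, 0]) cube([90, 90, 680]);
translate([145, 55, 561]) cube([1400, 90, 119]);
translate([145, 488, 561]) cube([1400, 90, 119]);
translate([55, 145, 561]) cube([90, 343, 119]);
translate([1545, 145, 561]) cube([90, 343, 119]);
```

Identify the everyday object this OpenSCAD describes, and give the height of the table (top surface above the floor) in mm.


A table. The table height is 724 mm.

A 1690×633×44 slab sits at z = 680 on four 90 mm square posts — a table. The top surface is at 680 + 44 = 724 mm.


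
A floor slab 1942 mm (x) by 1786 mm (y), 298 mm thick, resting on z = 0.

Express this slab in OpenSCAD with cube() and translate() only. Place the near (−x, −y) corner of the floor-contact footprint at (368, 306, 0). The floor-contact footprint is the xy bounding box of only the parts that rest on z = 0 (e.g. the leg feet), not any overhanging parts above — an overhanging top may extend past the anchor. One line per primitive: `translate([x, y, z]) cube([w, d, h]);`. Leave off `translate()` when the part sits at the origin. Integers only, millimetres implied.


translate([368, 306, 0]) cube([1942, 1786, 298]);


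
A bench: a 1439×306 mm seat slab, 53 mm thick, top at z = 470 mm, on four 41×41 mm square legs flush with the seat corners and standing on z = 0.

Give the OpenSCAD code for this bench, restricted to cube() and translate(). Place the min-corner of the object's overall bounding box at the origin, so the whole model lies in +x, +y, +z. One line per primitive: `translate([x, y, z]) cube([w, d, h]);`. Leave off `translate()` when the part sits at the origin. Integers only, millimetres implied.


translate([0, 0, 417]) cube([1439, 306, 53]);
cube([41, 41, 417]);
translate([0, 265, 0]) cube([41, 41, 417]);
translate([1398, 0, 0]) cube([41, 41, 417]);
translate([1398, 265, 0]) cube([41, 41, 417]);


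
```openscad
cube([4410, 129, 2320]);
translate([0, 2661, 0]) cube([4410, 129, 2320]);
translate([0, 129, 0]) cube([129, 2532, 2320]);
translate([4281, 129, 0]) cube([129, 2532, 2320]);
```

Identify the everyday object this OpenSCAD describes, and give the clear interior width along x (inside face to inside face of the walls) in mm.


A house (or room) frame. The interior width is 4152 mm.

Four 2320 mm walls enclosing a rectangle with no floor or roof — a room or house frame. Outside width is 4410 mm and wall thickness is 129 mm, so the interior width is 4410 − 2 × 129 = 4152 mm.


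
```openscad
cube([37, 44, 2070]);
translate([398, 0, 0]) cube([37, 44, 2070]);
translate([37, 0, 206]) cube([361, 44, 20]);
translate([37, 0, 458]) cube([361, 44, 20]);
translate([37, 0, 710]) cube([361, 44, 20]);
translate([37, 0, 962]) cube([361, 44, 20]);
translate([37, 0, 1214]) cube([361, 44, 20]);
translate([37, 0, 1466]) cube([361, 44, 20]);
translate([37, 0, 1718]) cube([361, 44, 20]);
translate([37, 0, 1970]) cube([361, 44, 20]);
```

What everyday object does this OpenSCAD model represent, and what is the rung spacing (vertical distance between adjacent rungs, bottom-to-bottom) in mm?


A ladder. The rung spacing is 252 mm.

Two tall 37×44 posts with 8 short bars between them — a ladder. Adjacent rungs sit at z = 206 and z = 458, so the spacing is 458 − 206 = 252 mm.


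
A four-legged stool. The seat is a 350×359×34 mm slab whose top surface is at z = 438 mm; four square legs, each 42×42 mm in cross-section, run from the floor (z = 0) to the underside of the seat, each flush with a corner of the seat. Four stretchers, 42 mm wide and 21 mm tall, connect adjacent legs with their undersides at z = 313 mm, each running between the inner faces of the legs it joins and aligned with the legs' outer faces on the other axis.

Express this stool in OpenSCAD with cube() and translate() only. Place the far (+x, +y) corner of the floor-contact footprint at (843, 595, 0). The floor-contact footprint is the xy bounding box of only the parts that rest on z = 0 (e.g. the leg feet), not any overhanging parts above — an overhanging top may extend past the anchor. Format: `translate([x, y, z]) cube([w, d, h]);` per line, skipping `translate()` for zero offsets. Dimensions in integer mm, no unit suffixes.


// leg_h = 438 - 34 = 404
// stretcher span = 350 - 2*42 = 266
translate([493, 236, 404]) cube([350, 359, 34]);
translate([493, 236, 0]) cube([42, 42, 404]);
translate([801, 236, 0]) cube([42, 42, 404]);
translate([493, 553, 0]) cube([42, 42, 404]);
translate([801, 553, 0]) cube([42, 42, 404]);
translate([535, 236, 313]) cube([266, 42, 21]);
translate([535, 553, 313]) cube([266, 42, 21]);
translate([493, 278, 313]) cube([42, 275, 21]);
translate([801, 278, 313]) cube([42, 275, 21]);


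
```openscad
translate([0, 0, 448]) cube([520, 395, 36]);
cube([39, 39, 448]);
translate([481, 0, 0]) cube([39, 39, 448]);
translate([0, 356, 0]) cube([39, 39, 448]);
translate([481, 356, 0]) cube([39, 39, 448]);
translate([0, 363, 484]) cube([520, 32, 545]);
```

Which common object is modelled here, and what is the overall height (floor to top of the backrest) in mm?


A chair. The overall height is 1029 mm.

A slab on four corner posts with a tall panel at the back — a chair. The seat slab sits at z = 448 with thickness 36, and the 545 mm backrest starts at the seat top, so the overall height is 448 + 36 + 545 = 1029 mm.


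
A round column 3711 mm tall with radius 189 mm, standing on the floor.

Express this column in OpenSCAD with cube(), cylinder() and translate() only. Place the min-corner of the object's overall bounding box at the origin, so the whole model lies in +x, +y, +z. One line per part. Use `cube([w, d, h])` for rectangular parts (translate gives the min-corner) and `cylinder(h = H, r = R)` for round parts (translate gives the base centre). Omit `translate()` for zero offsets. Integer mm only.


translate([189, 189, 0]) cylinder(h = 3711, r = 189);


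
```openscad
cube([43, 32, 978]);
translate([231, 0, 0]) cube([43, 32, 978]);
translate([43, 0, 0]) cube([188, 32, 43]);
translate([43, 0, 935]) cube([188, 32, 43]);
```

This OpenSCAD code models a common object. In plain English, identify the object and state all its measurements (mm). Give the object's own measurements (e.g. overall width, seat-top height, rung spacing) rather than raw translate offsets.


A rectangular picture frame lying in the x–z plane (depth along y). The opening is 188 mm wide (x) by 892 mm tall (z), surrounded by a border 43 mm wide on all four sides. The frame is 32 mm deep and is made of two full-height vertical stiles with two horizontal rails fitted between them.


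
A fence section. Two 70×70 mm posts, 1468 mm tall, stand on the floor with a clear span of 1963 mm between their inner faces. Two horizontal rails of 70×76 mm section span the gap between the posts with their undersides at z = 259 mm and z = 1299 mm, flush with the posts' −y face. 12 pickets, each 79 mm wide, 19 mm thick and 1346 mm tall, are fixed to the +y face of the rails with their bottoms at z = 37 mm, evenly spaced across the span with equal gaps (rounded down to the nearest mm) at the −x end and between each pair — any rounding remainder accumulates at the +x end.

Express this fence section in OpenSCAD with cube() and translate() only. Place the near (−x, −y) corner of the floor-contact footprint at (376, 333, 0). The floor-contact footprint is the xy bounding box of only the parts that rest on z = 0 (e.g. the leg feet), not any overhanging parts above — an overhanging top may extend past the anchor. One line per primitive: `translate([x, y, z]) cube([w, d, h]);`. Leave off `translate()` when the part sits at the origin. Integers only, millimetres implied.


translate([376, 333, 0]) cube([70, 70, 1468]);
translate([2409, 333, 0]) cube([70, 70, 1468]);
translate([446, 333, 259]) cube([1963, 70, 76]);
translate([446, 333, 1299]) cube([1963, 70, 76]);
translate([524, 403, 37]) cube([79, 19, 1346]);
translate([681, 403, 37]) cube([79, 19, 1346]);
translate([838, 403, 37]) cube([79, 19, 1346]);
translate([995, 403, 37]) cube([79, 19, 1346]);
translate([1152, 403, 37]) cube([79, 19, 1346]);
translate([1309, 403, 37]) cube([79, 19, 1346]);
translate([1466, 403, 37]) cube([79, 19, 1346]);
translate([1623, 403, 37]) cube([79, 19, 1346]);
translate([1780, 403, 37]) cube([79, 19, 1346]);
translate([1937, 403, 37]) cube([79, 19, 1346]);
translate([2094, 403, 37]) cube([79, 19, 1346]);
translate([2251, 403, 37]) cube([79, 19, 1346]);


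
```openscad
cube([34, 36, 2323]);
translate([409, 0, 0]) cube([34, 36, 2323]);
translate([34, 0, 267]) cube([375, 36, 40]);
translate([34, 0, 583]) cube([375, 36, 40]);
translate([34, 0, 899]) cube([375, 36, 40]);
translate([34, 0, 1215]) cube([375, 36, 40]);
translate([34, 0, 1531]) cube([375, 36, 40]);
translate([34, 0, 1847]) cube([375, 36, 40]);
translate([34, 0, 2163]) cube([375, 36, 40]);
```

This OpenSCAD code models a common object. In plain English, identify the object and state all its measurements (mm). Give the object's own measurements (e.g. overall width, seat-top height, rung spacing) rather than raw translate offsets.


A straight ladder. Two 34×36 mm vertical rails, 2323 mm tall, stand 443 mm apart (outside-to-outside) with their front faces coplanar on the −y side. 7 rungs, each 36 mm deep and 40 mm tall, span between the inner faces of the rails, front faces flush with the rails. The lowest rung's underside is at z = 267 mm and rungs are spaced 316 mm apart (underside to underside).


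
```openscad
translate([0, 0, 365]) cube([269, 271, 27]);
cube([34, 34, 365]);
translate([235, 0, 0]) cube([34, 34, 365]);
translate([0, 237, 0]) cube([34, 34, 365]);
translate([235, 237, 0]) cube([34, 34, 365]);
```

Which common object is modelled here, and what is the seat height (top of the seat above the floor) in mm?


A stool. The seat height is 392 mm.

A 269×271×27 slab at z = 365 on four corner posts — a stool. The seat top is 365 + 27 = 392 mm.


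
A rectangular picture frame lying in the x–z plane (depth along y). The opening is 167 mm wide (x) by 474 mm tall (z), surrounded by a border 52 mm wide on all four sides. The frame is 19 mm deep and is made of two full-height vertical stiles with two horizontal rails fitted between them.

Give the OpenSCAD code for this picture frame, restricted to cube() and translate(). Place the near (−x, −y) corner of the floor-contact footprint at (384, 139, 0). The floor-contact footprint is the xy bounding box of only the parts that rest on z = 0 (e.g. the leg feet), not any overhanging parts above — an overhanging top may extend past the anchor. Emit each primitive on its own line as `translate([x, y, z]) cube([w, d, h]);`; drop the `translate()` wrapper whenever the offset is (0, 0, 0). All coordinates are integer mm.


translate([384, 139, 0]) cube([52, 19, 578]);
translate([603, 139, 0]) cube([52, 19, 578]);
translate([436, 139, 0]) cube([167, 19, 52]);
translate([436, 139, 526]) cube([167, 19, 52]);


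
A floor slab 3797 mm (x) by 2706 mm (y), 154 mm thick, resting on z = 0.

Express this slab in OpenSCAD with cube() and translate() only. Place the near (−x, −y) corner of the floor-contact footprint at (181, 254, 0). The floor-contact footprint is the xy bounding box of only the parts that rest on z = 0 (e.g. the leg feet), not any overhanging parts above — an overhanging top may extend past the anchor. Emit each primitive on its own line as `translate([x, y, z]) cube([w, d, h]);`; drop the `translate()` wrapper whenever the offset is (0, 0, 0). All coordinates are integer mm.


translate([181, 254, 0]) cube([3797, 2706, 154]);


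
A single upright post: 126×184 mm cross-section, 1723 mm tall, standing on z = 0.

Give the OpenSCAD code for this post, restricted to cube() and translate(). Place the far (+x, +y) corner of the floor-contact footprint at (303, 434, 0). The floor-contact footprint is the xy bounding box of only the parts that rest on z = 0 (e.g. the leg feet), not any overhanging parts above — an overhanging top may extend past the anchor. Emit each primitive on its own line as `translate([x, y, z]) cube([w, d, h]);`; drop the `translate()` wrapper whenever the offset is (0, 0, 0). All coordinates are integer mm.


translate([177, 250, 0]) cube([126, 184, 1723]);


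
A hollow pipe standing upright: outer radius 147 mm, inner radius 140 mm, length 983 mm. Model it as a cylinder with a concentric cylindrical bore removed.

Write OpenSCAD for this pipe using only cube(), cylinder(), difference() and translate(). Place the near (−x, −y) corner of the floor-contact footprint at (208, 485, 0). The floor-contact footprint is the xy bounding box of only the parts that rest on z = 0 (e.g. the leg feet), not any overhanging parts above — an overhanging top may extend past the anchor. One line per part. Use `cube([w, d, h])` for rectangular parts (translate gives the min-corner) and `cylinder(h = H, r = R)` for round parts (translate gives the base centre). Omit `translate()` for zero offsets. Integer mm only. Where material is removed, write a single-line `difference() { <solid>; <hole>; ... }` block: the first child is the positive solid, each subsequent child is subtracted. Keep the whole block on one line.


difference() { translate([355, 632, 0]) cylinder(h = 983, r = 147); translate([355, 632, 0]) cylinder(h = 983, r = 140); }


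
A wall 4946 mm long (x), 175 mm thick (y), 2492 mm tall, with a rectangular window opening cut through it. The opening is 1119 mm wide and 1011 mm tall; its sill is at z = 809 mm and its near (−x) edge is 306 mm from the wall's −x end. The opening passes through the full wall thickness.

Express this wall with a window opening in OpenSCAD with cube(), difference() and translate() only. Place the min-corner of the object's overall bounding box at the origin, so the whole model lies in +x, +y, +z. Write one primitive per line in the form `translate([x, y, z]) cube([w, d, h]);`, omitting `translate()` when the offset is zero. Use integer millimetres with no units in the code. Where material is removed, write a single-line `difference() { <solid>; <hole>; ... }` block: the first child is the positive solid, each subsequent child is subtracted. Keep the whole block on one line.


difference() { cube([4946, 175, 2492]); translate([306, 0, 809]) cube([1119, 175, 1011]); }


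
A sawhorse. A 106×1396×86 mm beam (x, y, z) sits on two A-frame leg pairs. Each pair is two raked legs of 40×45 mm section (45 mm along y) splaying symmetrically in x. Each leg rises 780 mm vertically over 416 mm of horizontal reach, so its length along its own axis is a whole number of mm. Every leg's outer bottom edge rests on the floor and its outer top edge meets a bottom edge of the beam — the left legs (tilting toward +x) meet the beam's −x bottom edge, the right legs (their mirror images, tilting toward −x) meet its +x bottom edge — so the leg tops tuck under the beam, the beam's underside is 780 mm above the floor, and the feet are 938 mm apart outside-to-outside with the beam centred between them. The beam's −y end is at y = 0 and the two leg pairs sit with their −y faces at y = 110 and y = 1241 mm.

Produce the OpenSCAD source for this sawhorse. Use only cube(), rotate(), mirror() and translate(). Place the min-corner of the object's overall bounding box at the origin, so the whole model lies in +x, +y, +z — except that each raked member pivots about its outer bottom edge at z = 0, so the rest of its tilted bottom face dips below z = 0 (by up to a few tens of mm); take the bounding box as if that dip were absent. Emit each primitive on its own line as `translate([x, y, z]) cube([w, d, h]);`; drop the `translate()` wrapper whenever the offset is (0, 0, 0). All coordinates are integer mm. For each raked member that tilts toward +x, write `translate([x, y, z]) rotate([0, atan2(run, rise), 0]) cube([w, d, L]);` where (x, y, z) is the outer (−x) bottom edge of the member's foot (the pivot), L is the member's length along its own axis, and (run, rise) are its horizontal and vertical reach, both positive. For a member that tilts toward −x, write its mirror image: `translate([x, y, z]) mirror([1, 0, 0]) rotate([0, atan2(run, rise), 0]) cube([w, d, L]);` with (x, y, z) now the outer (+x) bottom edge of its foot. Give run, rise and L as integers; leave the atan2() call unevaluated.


translate([416, 0, 780]) cube([106, 1396, 86]);
translate([0, 110, 0]) rotate([0, atan2(416, 780), 0]) cube([40, 45, 884]);
translate([938, 110, 0]) mirror([1, 0, 0]) rotate([0, atan2(416, 780), 0]) cube([40, 45, 884]);
translate([0, 1241, 0]) rotate([0, atan2(416, 780), 0]) cube([40, 45, 884]);
translate([938, 1241, 0]) mirror([1, 0, 0]) rotate([0, atan2(416, 780), 0]) cube([40, 45, 884]);


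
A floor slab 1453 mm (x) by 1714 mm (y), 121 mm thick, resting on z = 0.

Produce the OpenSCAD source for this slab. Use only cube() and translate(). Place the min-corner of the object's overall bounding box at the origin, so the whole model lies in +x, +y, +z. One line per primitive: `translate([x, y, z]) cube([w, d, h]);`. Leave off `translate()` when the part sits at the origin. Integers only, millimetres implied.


cube([1453, 1714, 121]);


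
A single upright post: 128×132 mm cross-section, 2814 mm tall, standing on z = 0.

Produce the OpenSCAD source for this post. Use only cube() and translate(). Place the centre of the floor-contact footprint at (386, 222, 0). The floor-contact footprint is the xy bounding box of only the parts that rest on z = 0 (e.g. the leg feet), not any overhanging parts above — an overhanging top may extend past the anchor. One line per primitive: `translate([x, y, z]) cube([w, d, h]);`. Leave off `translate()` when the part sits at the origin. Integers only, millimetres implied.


translate([322, 156, 0]) cube([128, 132, 2814]);
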